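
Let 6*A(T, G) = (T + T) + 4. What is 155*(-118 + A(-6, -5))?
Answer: -55490/3 ≈ -18497.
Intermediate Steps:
A(T, G) = ⅔ + T/3 (A(T, G) = ((T + T) + 4)/6 = (2*T + 4)/6 = (4 + 2*T)/6 = ⅔ + T/3)
155*(-118 + A(-6, -5)) = 155*(-118 + (⅔ + (⅓)*(-6))) = 155*(-118 + (⅔ - 2)) = 155*(-118 - 4/3) = 155*(-358/3) = -55490/3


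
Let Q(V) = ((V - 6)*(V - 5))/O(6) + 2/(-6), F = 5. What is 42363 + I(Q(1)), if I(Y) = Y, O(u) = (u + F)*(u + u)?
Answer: 465991/11 ≈ 42363.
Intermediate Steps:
O(u) = 2*u*(5 + u) (O(u) = (u + 5)*(u + u) = (5 + u)*(2*u) = 2*u*(5 + u))
Q(V) = -1/3 + (-6 + V)*(-5 + V)/132 (Q(V) = ((V - 6)*(V - 5))/((2*6*(5 + 6))) + 2/(-6) = ((-6 + V)*(-5 + V))/((2*6*11)) + 2*(-1/6) = ((-6 + V)*(-5 + V))/132 - 1/3 = ((-6 + V)*(-5 + V))*(1/132) - 1/3 = (-6 + V)*(-5 + V)/132 - 1/3 = -1/3 + (-6 + V)*(-5 + V)/132)
42363 + I(Q(1)) = 42363 + (-7/66 - 1/12*1 + (1/132)*1**2) = 42363 + (-7/66 - 1/12 + (1/132)*1) = 42363 + (-7/66 - 1/12 + 1/132) = 42363 - 2/11 = 465991/11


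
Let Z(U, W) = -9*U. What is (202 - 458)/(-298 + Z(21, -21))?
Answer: 256/487 ≈ 0.52567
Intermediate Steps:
(202 - 458)/(-298 + Z(21, -21)) = (202 - 458)/(-298 - 9*21) = -256/(-298 - 189) = -256/(-487) = -256*(-1/487) = 256/487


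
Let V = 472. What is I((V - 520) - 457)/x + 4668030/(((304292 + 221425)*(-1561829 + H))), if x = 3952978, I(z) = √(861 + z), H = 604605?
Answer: -86445/9319054252 + √89/1976489 ≈ -4.5031e-6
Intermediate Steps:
I((V - 520) - 457)/x + 4668030/(((304292 + 221425)*(-1561829 + H))) = √(861 + ((472 - 520) - 457))/3952978 + 4668030/(((304292 + 221425)*(-1561829 + 604605))) = √(861 + (-48 - 457))*(1/3952978) + 4668030/((525717*(-957224))) = √(861 - 505)*(1/3952978) + 4668030/(-503228929608) = √356*(1/3952978) + 4668030*(-1/503228929608) = (2*√89)*(1/3952978) - 86445/9319054252 = √89/1976489 - 86445/9319054252 = -86445/9319054252 + √89/1976489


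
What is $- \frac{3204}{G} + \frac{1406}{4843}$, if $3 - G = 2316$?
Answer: $\frac{2085450}{1244651} \approx 1.6755$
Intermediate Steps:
$G = -2313$ ($G = 3 - 2316 = -2313$)
$- \frac{3204}{G} + \frac{1406}{4843} = - \frac{3204}{-2313} + \frac{1406}{4843} = \left(-3204\right) \left(- \frac{1}{2313}\right) + 1406 \cdot \frac{1}{4843} = \frac{356}{257} + \frac{1406}{4843} = \frac{2085450}{1244651}$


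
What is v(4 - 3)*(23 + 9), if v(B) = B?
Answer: 32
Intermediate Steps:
v(4 - 3)*(23 + 9) = (4 - 3)*(23 + 9) = 1*32 = 32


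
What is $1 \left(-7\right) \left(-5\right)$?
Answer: $35$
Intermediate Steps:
$1 \left(-7\right) \left(-5\right) = \left(-7\right) \left(-5\right) = 35$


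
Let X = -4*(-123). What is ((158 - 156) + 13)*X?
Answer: 7380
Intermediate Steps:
X = 492
((158 - 156) + 13)*X = ((158 - 156) + 13)*492 = (2 + 13)*492 = 15*492 = 7380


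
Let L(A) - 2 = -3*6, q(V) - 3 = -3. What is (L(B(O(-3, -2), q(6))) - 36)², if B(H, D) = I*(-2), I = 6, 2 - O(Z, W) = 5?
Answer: 2704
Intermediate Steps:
O(Z, W) = -3 (O(Z, W) = 2 - 1*5 = 2 - 5 = -3)
q(V) = 0 (q(V) = 3 - 3 = 0)
B(H, D) = -12 (B(H, D) = 6*(-2) = -12)
L(A) = -16 (L(A) = 2 - 3*6 = 2 - 18 = -16)
(L(B(O(-3, -2), q(6))) - 36)² = (-16 - 36)² = (-52)² = 2704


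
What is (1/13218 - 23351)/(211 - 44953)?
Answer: 308653517/591399756 ≈ 0.52190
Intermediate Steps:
(1/13218 - 23351)/(211 - 44953) = (1/13218 - 23351)/(-44742) = -308653517/13218*(-1/44742) = 308653517/591399756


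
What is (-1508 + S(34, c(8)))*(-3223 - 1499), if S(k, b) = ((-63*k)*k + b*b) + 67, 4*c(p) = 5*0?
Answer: 350698218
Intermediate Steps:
c(p) = 0 (c(p) = (5*0)/4 = (¼)*0 = 0)
S(k, b) = 67 + b² - 63*k² (S(k, b) = (-63*k² + b²) + 67 = (b² - 63*k²) + 67 = 67 + b² - 63*k²)
(-1508 + S(34, c(8)))*(-3223 - 1499) = (-1508 + (67 + 0² - 63*34²))*(-3223 - 1499) = (-1508 + (67 + 0 - 63*1156))*(-4722) = (-1508 + (67 + 0 - 72828))*(-4722) = (-1508 - 72761)*(-4722) = -74269*(-4722) = 350698218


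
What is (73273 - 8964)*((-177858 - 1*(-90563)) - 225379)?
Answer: -20107752266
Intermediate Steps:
(73273 - 8964)*((-177858 - 1*(-90563)) - 225379) = 64309*((-177858 + 90563) - 225379) = 64309*(-87295 - 225379) = 64309*(-312674) = -20107752266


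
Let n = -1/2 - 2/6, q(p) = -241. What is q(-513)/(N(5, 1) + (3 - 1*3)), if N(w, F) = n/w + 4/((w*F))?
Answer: -7230/19 ≈ -380.53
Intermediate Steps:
n = -⅚ (n = -1*½ - 2*⅙ = -½ - ⅓ = -⅚ ≈ -0.83333)
N(w, F) = -5/(6*w) + 4/(F*w) (N(w, F) = -5/(6*w) + 4/((w*F)) = -5/(6*w) + 4/((F*w)) = -5/(6*w) + 4*(1/(F*w)) = -5/(6*w) + 4/(F*w))
q(-513)/(N(5, 1) + (3 - 1*3)) = -241/((⅙)*(24 - 5*1)/(1*5) + (3 - 1*3)) = -241/((⅙)*1*(⅕)*(24 - 5) + (3 - 3)) = -241/((⅙)*1*(⅕)*19 + 0) = -241/(19/30 + 0) = -241/19/30 = -241*30/19 = -7230/19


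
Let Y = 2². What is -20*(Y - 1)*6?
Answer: -360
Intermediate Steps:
Y = 4
-20*(Y - 1)*6 = -20*(4 - 1)*6 = -60*6 = -20*18 = -360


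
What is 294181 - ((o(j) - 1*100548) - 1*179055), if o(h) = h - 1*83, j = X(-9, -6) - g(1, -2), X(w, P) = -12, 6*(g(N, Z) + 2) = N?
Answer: 3443263/6 ≈ 5.7388e+5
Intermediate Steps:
g(N, Z) = -2 + N/6
j = -61/6 (j = -12 - (-2 + (⅙)*1) = -12 - (-2 + ⅙) = -12 - 1*(-11/6) = -12 + 11/6 = -61/6 ≈ -10.167)
o(h) = -83 + h (o(h) = h - 83 = -83 + h)
294181 - ((o(j) - 1*100548) - 1*179055) = 294181 - (((-83 - 61/6) - 1*100548) - 1*179055) = 294181 - ((-559/6 - 100548) - 179055) = 294181 - (-603847/6 - 179055) = 294181 - 1*(-1678177/6) = 294181 + 1678177/6 = 3443263/6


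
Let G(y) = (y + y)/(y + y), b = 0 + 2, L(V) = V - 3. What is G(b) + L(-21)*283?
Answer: -6791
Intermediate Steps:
L(V) = -3 + V
b = 2
G(y) = 1 (G(y) = (2*y)/((2*y)) = (2*y)*(1/(2*y)) = 1)
G(b) + L(-21)*283 = 1 + (-3 - 21)*283 = 1 - 24*283 = 1 - 6792 = -6791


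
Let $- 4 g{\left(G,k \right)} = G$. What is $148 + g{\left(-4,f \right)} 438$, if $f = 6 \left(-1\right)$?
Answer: $586$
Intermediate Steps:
$f = -6$
$g{\left(G,k \right)} = - \frac{G}{4}$
$148 + g{\left(-4,f \right)} 438 = 148 + \left(- \frac{1}{4}\right) \left(-4\right) 438 = 148 + 1 \cdot 438 = 148 + 438 = 586$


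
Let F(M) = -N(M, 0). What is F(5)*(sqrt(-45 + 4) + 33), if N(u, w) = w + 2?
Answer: -66 - 2*I*sqrt(41) ≈ -66.0 - 12.806*I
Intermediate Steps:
N(u, w) = 2 + w
F(M) = -2 (F(M) = -(2 + 0) = -1*2 = -2)
F(5)*(sqrt(-45 + 4) + 33) = -2*(sqrt(-45 + 4) + 33) = -2*(sqrt(-41) + 33) = -2*(I*sqrt(41) + 33) = -2*(33 + I*sqrt(41)) = -66 - 2*I*sqrt(41)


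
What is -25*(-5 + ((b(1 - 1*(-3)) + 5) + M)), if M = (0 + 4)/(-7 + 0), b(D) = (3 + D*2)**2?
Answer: -21075/7 ≈ -3010.7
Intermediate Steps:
b(D) = (3 + 2*D)**2
M = -4/7 (M = 4/(-7) = 4*(-1/7) = -4/7 ≈ -0.57143)
-25*(-5 + ((b(1 - 1*(-3)) + 5) + M)) = -25*(-5 + (((3 + 2*(1 - 1*(-3)))**2 + 5) - 4/7)) = -25*(-5 + (((3 + 2*(1 + 3))**2 + 5) - 4/7)) = -25*(-5 + (((3 + 2*4)**2 + 5) - 4/7)) = -25*(-5 + (((3 + 8)**2 + 5) - 4/7)) = -25*(-5 + ((11**2 + 5) - 4/7)) = -25*(-5 + ((121 + 5) - 4/7)) = -25*(-5 + (126 - 4/7)) = -25*(-5 + 878/7) = -25*843/7 = -21075/7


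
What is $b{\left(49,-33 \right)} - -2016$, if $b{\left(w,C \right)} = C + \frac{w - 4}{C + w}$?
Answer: $\frac{31773}{16} \approx 1985.8$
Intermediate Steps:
$b{\left(w,C \right)} = C + \frac{-4 + w}{C + w}$
$b{\left(49,-33 \right)} - -2016 = \frac{-4 + 49 + \left(-33\right)^{2} - 1617}{-33 + 49} - -2016 = \frac{-4 + 49 + 1089 - 1617}{16} + 2016 = \frac{1}{16} \left(-483\right) + 2016 = - \frac{483}{16} + 2016 = \frac{31773}{16}$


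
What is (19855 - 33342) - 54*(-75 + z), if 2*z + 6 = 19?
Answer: -9788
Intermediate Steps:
z = 13/2 (z = -3 + (½)*19 = -3 + 19/2 = 13/2 ≈ 6.5000)
(19855 - 33342) - 54*(-75 + z) = (19855 - 33342) - 54*(-75 + 13/2) = -13487 - 54*(-137/2) = -13487 + 3699 = -9788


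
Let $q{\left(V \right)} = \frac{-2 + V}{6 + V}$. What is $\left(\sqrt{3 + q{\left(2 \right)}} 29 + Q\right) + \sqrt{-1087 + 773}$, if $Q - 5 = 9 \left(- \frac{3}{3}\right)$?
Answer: $-4 + 29 \sqrt{3} + i \sqrt{314} \approx 46.229 + 17.72 i$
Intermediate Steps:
$q{\left(V \right)} = \frac{-2 + V}{6 + V}$
$Q = -4$ ($Q = 5 + 9 \left(- \frac{3}{3}\right) = 5 + 9 \left(\left(-3\right) \frac{1}{3}\right) = 5 + 9 \left(-1\right) = 5 - 9 = -4$)
$\left(\sqrt{3 + q{\left(2 \right)}} 29 + Q\right) + \sqrt{-1087 + 773} = \left(\sqrt{3 + \frac{-2 + 2}{6 + 2}} \cdot 29 - 4\right) + \sqrt{-1087 + 773} = \left(\sqrt{3 + \frac{1}{8} \cdot 0} \cdot 29 - 4\right) + \sqrt{-314} = \left(\sqrt{3 + \frac{1}{8} \cdot 0} \cdot 29 - 4\right) + i \sqrt{314} = \left(\sqrt{3 + 0} \cdot 29 - 4\right) + i \sqrt{314} = \left(\sqrt{3} \cdot 29 - 4\right) + i \sqrt{314} = \left(29 \sqrt{3} - 4\right) + i \sqrt{314} = \left(-4 + 29 \sqrt{3}\right) + i \sqrt{314} = -4 + 29 \sqrt{3} + i \sqrt{314}$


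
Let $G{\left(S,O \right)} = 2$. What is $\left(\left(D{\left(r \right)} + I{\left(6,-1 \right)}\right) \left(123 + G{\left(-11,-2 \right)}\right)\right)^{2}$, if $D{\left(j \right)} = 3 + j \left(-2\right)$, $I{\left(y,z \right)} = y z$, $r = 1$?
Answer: $390625$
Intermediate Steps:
$D{\left(j \right)} = 3 - 2 j$
$\left(\left(D{\left(r \right)} + I{\left(6,-1 \right)}\right) \left(123 + G{\left(-11,-2 \right)}\right)\right)^{2} = \left(\left(\left(3 - 2\right) + 6 \left(-1\right)\right) \left(123 + 2\right)\right)^{2} = \left(\left(\left(3 - 2\right) - 6\right) 125\right)^{2} = \left(\left(1 - 6\right) 125\right)^{2} = \left(\left(-5\right) 125\right)^{2} = \left(-625\right)^{2} = 390625$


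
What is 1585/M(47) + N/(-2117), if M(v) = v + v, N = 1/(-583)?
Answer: 1956224529/116015834 ≈ 16.862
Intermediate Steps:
N = -1/583 ≈ -0.0017153
M(v) = 2*v
1585/M(47) + N/(-2117) = 1585/((2*47)) - 1/583/(-2117) = 1585/94 - 1/583*(-1/2117) = 1585*(1/94) + 1/1234211 = 1585/94 + 1/1234211 = 1956224529/116015834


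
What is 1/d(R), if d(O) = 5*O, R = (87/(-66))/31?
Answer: -682/145 ≈ -4.7034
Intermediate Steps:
R = -29/682 (R = (87*(-1/66))*(1/31) = -29/22*1/31 = -29/682 ≈ -0.042522)
1/d(R) = 1/(5*(-29/682)) = 1/(-145/682) = -682/145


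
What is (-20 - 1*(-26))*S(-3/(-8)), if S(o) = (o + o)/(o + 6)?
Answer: 12/17 ≈ 0.70588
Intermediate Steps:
S(o) = 2*o/(6 + o) (S(o) = (2*o)/(6 + o) = 2*o/(6 + o))
(-20 - 1*(-26))*S(-3/(-8)) = (-20 - 1*(-26))*(2*(-3/(-8))/(6 - 3/(-8))) = (-20 + 26)*(2*(-3*(-1/8))/(6 - 3*(-1/8))) = 6*(2*(3/8)/(6 + 3/8)) = 6*(2*(3/8)/(51/8)) = 6*(2*(3/8)*(8/51)) = 6*(2/17) = 12/17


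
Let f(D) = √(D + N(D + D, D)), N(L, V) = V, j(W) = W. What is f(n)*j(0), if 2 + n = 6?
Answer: 0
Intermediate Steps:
n = 4 (n = -2 + 6 = 4)
f(D) = √2*√D (f(D) = √(D + D) = √(2*D) = √2*√D)
f(n)*j(0) = (√2*√4)*0 = (√2*2)*0 = (2*√2)*0 = 0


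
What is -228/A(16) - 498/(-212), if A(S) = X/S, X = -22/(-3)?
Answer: -577293/1166 ≈ -495.11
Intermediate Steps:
X = 22/3 (X = -22*(-1/3) = 22/3 ≈ 7.3333)
A(S) = 22/(3*S)
-228/A(16) - 498/(-212) = -228/((22/3)/16) - 498/(-212) = -228/((22/3)*(1/16)) - 498*(-1/212) = -228/11/24 + 249/106 = -228*24/11 + 249/106 = -5472/11 + 249/106 = -577293/1166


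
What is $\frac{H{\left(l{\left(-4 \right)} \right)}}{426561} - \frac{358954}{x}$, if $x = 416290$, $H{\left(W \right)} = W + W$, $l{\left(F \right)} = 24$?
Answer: $- \frac{25515965879}{29595513115} \approx -0.86216$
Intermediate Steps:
$H{\left(W \right)} = 2 W$
$\frac{H{\left(l{\left(-4 \right)} \right)}}{426561} - \frac{358954}{x} = \frac{2 \cdot 24}{426561} - \frac{358954}{416290} = 48 \cdot \frac{1}{426561} - \frac{179477}{208145} = \frac{16}{142187} - \frac{179477}{208145} = - \frac{25515965879}{29595513115}$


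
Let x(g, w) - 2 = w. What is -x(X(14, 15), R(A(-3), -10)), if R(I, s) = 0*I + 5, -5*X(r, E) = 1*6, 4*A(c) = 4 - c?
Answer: -7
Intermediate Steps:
A(c) = 1 - c/4 (A(c) = (4 - c)/4 = 1 - c/4)
X(r, E) = -6/5
R(I, s) = 5 (R(I, s) = 0 + 5 = 5)
x(g, w) = 2 + w
-x(X(14, 15), R(A(-3), -10)) = -(2 + 5) = -1*7 = -7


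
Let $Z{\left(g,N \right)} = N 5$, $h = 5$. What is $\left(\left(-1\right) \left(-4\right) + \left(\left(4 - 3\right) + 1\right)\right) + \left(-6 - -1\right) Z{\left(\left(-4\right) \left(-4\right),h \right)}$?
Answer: $-119$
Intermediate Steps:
$Z{\left(g,N \right)} = 5 N$
$\left(\left(-1\right) \left(-4\right) + \left(\left(4 - 3\right) + 1\right)\right) + \left(-6 - -1\right) Z{\left(\left(-4\right) \left(-4\right),h \right)} = \left(\left(-1\right) \left(-4\right) + \left(\left(4 - 3\right) + 1\right)\right) + \left(-6 - -1\right) 5 \cdot 5 = \left(4 + \left(1 + 1\right)\right) + \left(-6 + 1\right) 25 = \left(4 + 2\right) - 125 = 6 - 125 = -119$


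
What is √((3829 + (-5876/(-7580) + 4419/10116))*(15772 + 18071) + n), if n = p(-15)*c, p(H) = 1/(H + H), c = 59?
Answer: √1323199209011882029095/3194970 ≈ 11385.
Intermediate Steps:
p(H) = 1/(2*H)
n = -59/30 (n = ((½)/(-15))*59 = ((½)*(-1/15))*59 = -1/30*59 = -59/30 ≈ -1.9667)
√((3829 + (-5876/(-7580) + 4419/10116))*(15772 + 18071) + n) = √((3829 + (-5876/(-7580) + 4419/10116))*(15772 + 18071) - 59/30) = √((3829 + (-5876*(-1/7580) + 4419*(1/10116)))*33843 - 59/30) = √((3829 + (1469/1895 + 491/1124))*33843 - 59/30) = √((3829 + 2581601/2129980)*33843 - 59/30) = √((8158275021/2129980)*33843 - 59/30) = √(276100501535703/2129980 - 59/30) = √(828301492040227/6389940) = √1323199209011882029095/3194970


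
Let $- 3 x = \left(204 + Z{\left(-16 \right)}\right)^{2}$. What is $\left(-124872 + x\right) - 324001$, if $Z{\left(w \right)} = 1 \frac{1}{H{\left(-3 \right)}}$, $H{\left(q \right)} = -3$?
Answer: $- \frac{12492892}{27} \approx -4.627 \cdot 10^{5}$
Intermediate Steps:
$Z{\left(w \right)} = - \frac{1}{3}$ ($Z{\left(w \right)} = 1 \frac{1}{-3} = 1 \left(- \frac{1}{3}\right) = - \frac{1}{3}$)
$x = - \frac{373321}{27}$ ($x = - \frac{\left(204 - \frac{1}{3}\right)^{2}}{3} = - \frac{\left(\frac{611}{3}\right)^{2}}{3} = \left(- \frac{1}{3}\right) \frac{373321}{9} = - \frac{373321}{27} \approx -13827.0$)
$\left(-124872 + x\right) - 324001 = \left(-124872 - \frac{373321}{27}\right) - 324001 = - \frac{3744865}{27} - 324001 = - \frac{12492892}{27}$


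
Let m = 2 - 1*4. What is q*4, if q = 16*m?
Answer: -128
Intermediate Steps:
m = -2 (m = 2 - 4 = -2)
q = -32 (q = 16*(-2) = -32)
q*4 = -32*4 = -128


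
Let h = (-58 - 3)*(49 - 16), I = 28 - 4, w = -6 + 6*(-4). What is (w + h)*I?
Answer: -49032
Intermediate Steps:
w = -30 (w = -6 - 24 = -30)
I = 24
h = -2013 (h = -61*33 = -2013)
(w + h)*I = (-30 - 2013)*24 = -2043*24 = -49032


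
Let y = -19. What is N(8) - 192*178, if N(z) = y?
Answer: -34195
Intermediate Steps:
N(z) = -19
N(8) - 192*178 = -19 - 192*178 = -19 - 34176 = -34195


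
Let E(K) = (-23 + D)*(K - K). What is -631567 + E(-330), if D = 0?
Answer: -631567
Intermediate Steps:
E(K) = 0 (E(K) = (-23 + 0)*(K - K) = -23*0 = 0)
-631567 + E(-330) = -631567 + 0 = -631567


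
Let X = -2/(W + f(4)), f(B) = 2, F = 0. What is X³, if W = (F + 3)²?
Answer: -8/1331 ≈ -0.0060105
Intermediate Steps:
W = 9 (W = (0 + 3)² = 3² = 9)
X = -2/11 (X = -2/(9 + 2) = -2/11 ≈ -0.18182)
X³ = (-2/11)³ = -8/1331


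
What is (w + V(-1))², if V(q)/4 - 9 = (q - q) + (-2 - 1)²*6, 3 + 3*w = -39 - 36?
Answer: 51076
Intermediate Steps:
w = -26 (w = -1 + (-39 - 36)/3 = -1 + (⅓)*(-75) = -1 - 25 = -26)
V(q) = 252 (V(q) = 36 + 4*((q - q) + (-2 - 1)²*6) = 36 + 4*(0 + (-3)²*6) = 36 + 4*(0 + 9*6) = 36 + 4*(0 + 54) = 36 + 4*54 = 36 + 216 = 252)
(w + V(-1))² = (-26 + 252)² = 226² = 51076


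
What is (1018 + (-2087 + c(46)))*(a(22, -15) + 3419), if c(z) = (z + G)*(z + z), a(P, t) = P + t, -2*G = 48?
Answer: 3271830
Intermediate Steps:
G = -24 (G = -½*48 = -24)
c(z) = 2*z*(-24 + z) (c(z) = (z - 24)*(z + z) = (-24 + z)*(2*z) = 2*z*(-24 + z))
(1018 + (-2087 + c(46)))*(a(22, -15) + 3419) = (1018 + (-2087 + 2*46*(-24 + 46)))*((22 - 15) + 3419) = (1018 + (-2087 + 2*46*22))*(7 + 3419) = (1018 + (-2087 + 2024))*3426 = (1018 - 63)*3426 = 955*3426 = 3271830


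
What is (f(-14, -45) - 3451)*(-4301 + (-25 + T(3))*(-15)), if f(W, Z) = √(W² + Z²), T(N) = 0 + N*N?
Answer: 14014511 - 4061*√2221 ≈ 1.3823e+7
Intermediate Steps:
T(N) = N² (T(N) = 0 + N² = N²)
(f(-14, -45) - 3451)*(-4301 + (-25 + T(3))*(-15)) = (√((-14)² + (-45)²) - 3451)*(-4301 + (-25 + 3²)*(-15)) = (√(196 + 2025) - 3451)*(-4301 + (-25 + 9)*(-15)) = (√2221 - 3451)*(-4301 - 16*(-15)) = (-3451 + √2221)*(-4301 + 240) = (-3451 + √2221)*(-4061) = 14014511 - 4061*√2221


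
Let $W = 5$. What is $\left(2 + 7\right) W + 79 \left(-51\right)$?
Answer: $-3984$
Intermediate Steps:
$\left(2 + 7\right) W + 79 \left(-51\right) = \left(2 + 7\right) 5 + 79 \left(-51\right) = 9 \cdot 5 - 4029 = 45 - 4029 = -3984$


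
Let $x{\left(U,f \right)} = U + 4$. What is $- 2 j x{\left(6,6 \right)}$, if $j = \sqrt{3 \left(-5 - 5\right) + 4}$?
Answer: $- 20 i \sqrt{26} \approx - 101.98 i$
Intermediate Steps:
$x{\left(U,f \right)} = 4 + U$
$j = i \sqrt{26}$ ($j = \sqrt{3 \left(-10\right) + 4} = \sqrt{-30 + 4} = \sqrt{-26} = i \sqrt{26} \approx 5.099 i$)
$- 2 j x{\left(6,6 \right)} = - 2 i \sqrt{26} \left(4 + 6\right) = - 2 i \sqrt{26} \cdot 10 = - 20 i \sqrt{26}$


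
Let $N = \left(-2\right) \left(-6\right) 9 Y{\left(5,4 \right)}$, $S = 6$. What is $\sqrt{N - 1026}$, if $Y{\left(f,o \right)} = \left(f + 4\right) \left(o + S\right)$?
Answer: $3 \sqrt{966} \approx 93.242$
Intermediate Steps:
$Y{\left(f,o \right)} = \left(4 + f\right) \left(6 + o\right)$ ($Y{\left(f,o \right)} = \left(f + 4\right) \left(o + 6\right) = \left(4 + f\right) \left(6 + o\right)$)
$N = 9720$ ($N = \left(-2\right) \left(-6\right) 9 \left(24 + 4 \cdot 4 + 6 \cdot 5 + 5 \cdot 4\right) = 12 \cdot 9 \left(24 + 16 + 30 + 20\right) = 108 \cdot 90 = 9720$)
$\sqrt{N - 1026} = \sqrt{9720 - 1026} = \sqrt{8694} = 3 \sqrt{966}$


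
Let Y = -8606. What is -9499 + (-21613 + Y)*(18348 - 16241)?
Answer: -63680932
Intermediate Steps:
-9499 + (-21613 + Y)*(18348 - 16241) = -9499 + (-21613 - 8606)*(18348 - 16241) = -9499 - 30219*2107 = -9499 - 63671433 = -63680932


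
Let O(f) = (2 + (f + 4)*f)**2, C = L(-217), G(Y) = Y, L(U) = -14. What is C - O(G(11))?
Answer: -27903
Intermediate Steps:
C = -14
O(f) = (2 + f*(4 + f))**2 (O(f) = (2 + (4 + f)*f)**2 = (2 + f*(4 + f))**2)
C - O(G(11)) = -14 - (2 + 11**2 + 4*11)**2 = -14 - (2 + 121 + 44)**2 = -14 - 1*167**2 = -14 - 1*27889 = -14 - 27889 = -27903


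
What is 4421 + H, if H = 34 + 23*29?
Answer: 5122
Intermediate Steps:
H = 701 (H = 34 + 667 = 701)
4421 + H = 4421 + 701 = 5122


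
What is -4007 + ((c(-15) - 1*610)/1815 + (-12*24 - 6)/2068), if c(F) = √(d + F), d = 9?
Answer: -136743173/34122 + I*√6/1815 ≈ -4007.5 + 0.0013496*I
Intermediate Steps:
c(F) = √(9 + F)
-4007 + ((c(-15) - 1*610)/1815 + (-12*24 - 6)/2068) = -4007 + ((√(9 - 15) - 1*610)/1815 + (-12*24 - 6)/2068) = -4007 + ((√(-6) - 610)*(1/1815) + (-288 - 6)*(1/2068)) = -4007 + ((I*√6 - 610)*(1/1815) - 294*1/2068) = -4007 + ((-610 + I*√6)*(1/1815) - 147/1034) = -4007 + ((-122/363 + I*√6/1815) - 147/1034) = -4007 + (-16319/34122 + I*√6/1815) = -136743173/34122 + I*√6/1815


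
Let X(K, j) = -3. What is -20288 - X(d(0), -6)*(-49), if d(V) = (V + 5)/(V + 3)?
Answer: -20435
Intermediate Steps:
d(V) = (5 + V)/(3 + V)
-20288 - X(d(0), -6)*(-49) = -20288 - (-3)*(-49) = -20288 - 1*147 = -20288 - 147 = -20435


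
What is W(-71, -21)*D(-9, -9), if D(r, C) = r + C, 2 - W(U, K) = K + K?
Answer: -792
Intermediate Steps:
W(U, K) = 2 - 2*K (W(U, K) = 2 - (K + K) = 2 - 2*K)
D(r, C) = C + r
W(-71, -21)*D(-9, -9) = (2 - 2*(-21))*(-9 - 9) = (2 + 42)*(-18) = 44*(-18) = -792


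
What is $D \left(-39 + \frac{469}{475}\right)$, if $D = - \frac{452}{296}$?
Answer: $\frac{27572}{475} \approx 58.046$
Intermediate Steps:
$D = - \frac{113}{74}$ ($D = \left(-452\right) \frac{1}{296} = - \frac{113}{74} \approx -1.527$)
$D \left(-39 + \frac{469}{475}\right) = - \frac{113 \left(-39 + \frac{469}{475}\right)}{74} = \left(- \frac{113}{74}\right) \left(- \frac{18056}{475}\right) = \frac{27572}{475}$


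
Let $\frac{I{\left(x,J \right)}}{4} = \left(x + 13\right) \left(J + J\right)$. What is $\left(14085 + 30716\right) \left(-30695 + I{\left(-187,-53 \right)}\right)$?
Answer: $1930071881$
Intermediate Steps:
$I{\left(x,J \right)} = 8 J \left(13 + x\right)$ ($I{\left(x,J \right)} = 4 \left(x + 13\right) \left(J + J\right) = 4 \left(13 + x\right) 2 J = 4 \cdot 2 J \left(13 + x\right) = 8 J \left(13 + x\right)$)
$\left(14085 + 30716\right) \left(-30695 + I{\left(-187,-53 \right)}\right) = \left(14085 + 30716\right) \left(-30695 + 8 \left(-53\right) \left(13 - 187\right)\right) = 44801 \left(-30695 + 8 \left(-53\right) \left(-174\right)\right) = 44801 \left(-30695 + 73776\right) = 44801 \cdot 43081 = 1930071881$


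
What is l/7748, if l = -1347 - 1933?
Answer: -820/1937 ≈ -0.42334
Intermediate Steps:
l = -3280
l/7748 = -3280/7748 = -3280*1/7748 = -820/1937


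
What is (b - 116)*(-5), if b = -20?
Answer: 680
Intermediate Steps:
(b - 116)*(-5) = (-20 - 116)*(-5) = -136*(-5) = 680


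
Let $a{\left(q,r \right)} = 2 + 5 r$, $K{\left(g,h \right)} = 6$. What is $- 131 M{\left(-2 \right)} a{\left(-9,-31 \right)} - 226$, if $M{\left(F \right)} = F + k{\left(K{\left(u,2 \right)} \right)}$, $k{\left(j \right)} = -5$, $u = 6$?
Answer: $-140527$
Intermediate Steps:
$M{\left(F \right)} = -5 + F$ ($M{\left(F \right)} = F - 5 = -5 + F$)
$- 131 M{\left(-2 \right)} a{\left(-9,-31 \right)} - 226 = - 131 \left(-5 - 2\right) \left(2 + 5 \left(-31\right)\right) - 226 = \left(-131\right) \left(-7\right) \left(2 - 155\right) - 226 = 917 \left(-153\right) - 226 = -140301 - 226 = -140527$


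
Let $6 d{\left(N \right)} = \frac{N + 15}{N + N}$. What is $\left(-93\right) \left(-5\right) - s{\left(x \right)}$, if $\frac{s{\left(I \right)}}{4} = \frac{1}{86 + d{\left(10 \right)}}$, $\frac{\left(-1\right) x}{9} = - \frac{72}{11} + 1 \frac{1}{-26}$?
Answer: $\frac{961989}{2069} \approx 464.95$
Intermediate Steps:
$d{\left(N \right)} = \frac{15 + N}{12 N}$ ($d{\left(N \right)} = \frac{\left(N + 15\right) \frac{1}{N + N}}{6} = \frac{\left(15 + N\right) \frac{1}{2 N}}{6} = \frac{\frac{1}{2} \frac{1}{N} \left(15 + N\right)}{6} = \frac{15 + N}{12 N}$)
$x = \frac{16947}{286}$ ($x = - 9 \left(- \frac{72}{11} + 1 \frac{1}{-26}\right) = - 9 \left(\left(-72\right) \frac{1}{11} + 1 \left(- \frac{1}{26}\right)\right) = - 9 \left(- \frac{72}{11} - \frac{1}{26}\right) = \left(-9\right) \left(- \frac{1883}{286}\right) = \frac{16947}{286} \approx 59.255$)
$s{\left(I \right)} = \frac{96}{2069}$ ($s{\left(I \right)} = \frac{4}{86 + \frac{15 + 10}{12 \cdot 10}} = \frac{4}{86 + \frac{1}{12} \cdot \frac{1}{10} \cdot 25} = \frac{4}{86 + \frac{5}{24}} = \frac{4}{\frac{2069}{24}} = 4 \cdot \frac{24}{2069} = \frac{96}{2069}$)
$\left(-93\right) \left(-5\right) - s{\left(x \right)} = \left(-93\right) \left(-5\right) - \frac{96}{2069} = 465 - \frac{96}{2069} = \frac{961989}{2069}$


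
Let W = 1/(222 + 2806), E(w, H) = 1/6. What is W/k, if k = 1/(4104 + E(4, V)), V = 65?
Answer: 24625/18168 ≈ 1.3554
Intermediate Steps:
E(w, H) = ⅙
k = 6/24625 (k = 1/(4104 + ⅙) = 1/(24625/6) = 6/24625 ≈ 0.00024365)
W = 1/3028 ≈ 0.00033025
W/k = 1/(3028*(6/24625)) = (1/3028)*(24625/6) = 24625/18168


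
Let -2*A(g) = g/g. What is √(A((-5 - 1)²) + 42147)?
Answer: √168586/2 ≈ 205.30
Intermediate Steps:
A(g) = -½ (A(g) = -g/(2*g) = -½*1 = -½)
√(A((-5 - 1)²) + 42147) = √(-½ + 42147) = √(84293/2) = √168586/2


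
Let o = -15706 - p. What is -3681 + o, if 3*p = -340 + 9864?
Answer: -67685/3 ≈ -22562.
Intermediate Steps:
p = 9524/3 (p = (-340 + 9864)/3 = (1/3)*9524 = 9524/3 ≈ 3174.7)
o = -56642/3 (o = -15706 - 1*9524/3 = -15706 - 9524/3 = -56642/3 ≈ -18881.)
-3681 + o = -3681 - 56642/3 = -67685/3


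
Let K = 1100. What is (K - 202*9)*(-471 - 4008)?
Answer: 3215922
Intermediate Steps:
(K - 202*9)*(-471 - 4008) = (1100 - 202*9)*(-471 - 4008) = (1100 - 1818)*(-4479) = -718*(-4479) = 3215922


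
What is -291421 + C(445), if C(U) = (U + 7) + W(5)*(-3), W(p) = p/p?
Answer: -290972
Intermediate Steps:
W(p) = 1
C(U) = 4 + U (C(U) = (U + 7) + 1*(-3) = (7 + U) - 3 = 4 + U)
-291421 + C(445) = -291421 + (4 + 445) = -291421 + 449 = -290972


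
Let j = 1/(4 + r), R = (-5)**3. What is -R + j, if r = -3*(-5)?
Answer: 2376/19 ≈ 125.05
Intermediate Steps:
r = 15
R = -125
j = 1/19 (j = 1/(4 + 15) = 1/19 ≈ 0.052632)
-R + j = -1*(-125) + 1/19 = 125 + 1/19 = 2376/19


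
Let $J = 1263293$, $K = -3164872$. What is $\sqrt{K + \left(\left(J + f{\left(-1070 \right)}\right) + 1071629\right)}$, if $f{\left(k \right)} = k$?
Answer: $2 i \sqrt{207755} \approx 911.6 i$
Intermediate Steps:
$\sqrt{K + \left(\left(J + f{\left(-1070 \right)}\right) + 1071629\right)} = \sqrt{-3164872 + \left(\left(1263293 - 1070\right) + 1071629\right)} = \sqrt{-3164872 + \left(1262223 + 1071629\right)} = \sqrt{-3164872 + 2333852} = \sqrt{-831020} = 2 i \sqrt{207755}$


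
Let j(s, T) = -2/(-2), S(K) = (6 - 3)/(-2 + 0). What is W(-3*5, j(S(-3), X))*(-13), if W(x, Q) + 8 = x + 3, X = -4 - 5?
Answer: 260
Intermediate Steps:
S(K) = -3/2 (S(K) = 3/(-2) = 3*(-½) = -3/2)
X = -9
j(s, T) = 1 (j(s, T) = -2*(-½) = 1)
W(x, Q) = -5 + x (W(x, Q) = -8 + (x + 3) = -8 + (3 + x) = -5 + x)
W(-3*5, j(S(-3), X))*(-13) = (-5 - 3*5)*(-13) = (-5 - 15)*(-13) = -20*(-13) = 260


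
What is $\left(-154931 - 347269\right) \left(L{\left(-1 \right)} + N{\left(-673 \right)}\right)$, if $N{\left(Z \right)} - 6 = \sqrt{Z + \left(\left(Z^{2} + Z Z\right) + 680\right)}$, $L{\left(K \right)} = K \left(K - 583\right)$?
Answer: $-296298000 - 502200 \sqrt{905865} \approx -7.7428 \cdot 10^{8}$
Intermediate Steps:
$L{\left(K \right)} = K \left(-583 + K\right)$
$N{\left(Z \right)} = 6 + \sqrt{680 + Z + 2 Z^{2}}$ ($N{\left(Z \right)} = 6 + \sqrt{Z + \left(\left(Z^{2} + Z Z\right) + 680\right)} = 6 + \sqrt{Z + \left(\left(Z^{2} + Z^{2}\right) + 680\right)} = 6 + \sqrt{Z + \left(2 Z^{2} + 680\right)} = 6 + \sqrt{Z + \left(680 + 2 Z^{2}\right)} = 6 + \sqrt{680 + Z + 2 Z^{2}}$)
$\left(-154931 - 347269\right) \left(L{\left(-1 \right)} + N{\left(-673 \right)}\right) = \left(-154931 - 347269\right) \left(- (-583 - 1) + \left(6 + \sqrt{680 - 673 + 2 \left(-673\right)^{2}}\right)\right) = - 502200 \left(\left(-1\right) \left(-584\right) + \left(6 + \sqrt{680 - 673 + 2 \cdot 452929}\right)\right) = - 502200 \left(584 + \left(6 + \sqrt{680 - 673 + 905858}\right)\right) = - 502200 \left(584 + \left(6 + \sqrt{905865}\right)\right) = - 502200 \left(590 + \sqrt{905865}\right) = -296298000 - 502200 \sqrt{905865}$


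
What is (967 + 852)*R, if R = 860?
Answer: 1564340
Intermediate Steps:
(967 + 852)*R = (967 + 852)*860 = 1819*860 = 1564340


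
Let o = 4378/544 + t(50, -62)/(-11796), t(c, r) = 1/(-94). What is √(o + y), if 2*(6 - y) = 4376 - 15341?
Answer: √488262190413746067/9425004 ≈ 74.139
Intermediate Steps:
y = 10977/2 (y = 6 - (4376 - 15341)/2 = 6 - ½*(-10965) = 6 + 10965/2 = 10977/2 ≈ 5488.5)
t(c, r) = -1/94
o = 303402001/37700016 (o = 4378/544 - 1/94/(-11796) = 4378*(1/544) - 1/94*(-1/11796) = 2189/272 + 1/1108824 = 303402001/37700016 ≈ 8.0478)
√(o + y) = √(303402001/37700016 + 10977/2) = √(207219939817/37700016) = √488262190413746067/9425004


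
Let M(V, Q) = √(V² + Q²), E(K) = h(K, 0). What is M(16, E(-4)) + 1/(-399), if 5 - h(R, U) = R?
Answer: -1/399 + √337 ≈ 18.355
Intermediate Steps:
h(R, U) = 5 - R
E(K) = 5 - K
M(V, Q) = √(Q² + V²)
M(16, E(-4)) + 1/(-399) = √((5 - 1*(-4))² + 16²) + 1/(-399) = √((5 + 4)² + 256) - 1/399 = √(9² + 256) - 1/399 = √(81 + 256) - 1/399 = √337 - 1/399 = -1/399 + √337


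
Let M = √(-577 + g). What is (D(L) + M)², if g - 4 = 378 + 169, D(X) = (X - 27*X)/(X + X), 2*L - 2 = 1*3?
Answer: (13 - I*√26)² ≈ 143.0 - 132.57*I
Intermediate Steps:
L = 5/2 (L = 1 + (1*3)/2 = 1 + (½)*3 = 1 + 3/2 = 5/2 ≈ 2.5000)
D(X) = -13 (D(X) = (-26*X)/((2*X)) = (-26*X)*(1/(2*X)) = -13)
g = 551 (g = 4 + (378 + 169) = 4 + 547 = 551)
M = I*√26 (M = √(-577 + 551) = √(-26) = I*√26 ≈ 5.099*I)
(D(L) + M)² = (-13 + I*√26)²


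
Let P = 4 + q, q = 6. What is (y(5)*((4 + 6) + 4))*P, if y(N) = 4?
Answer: 560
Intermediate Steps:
P = 10 (P = 4 + 6 = 10)
(y(5)*((4 + 6) + 4))*P = (4*((4 + 6) + 4))*10 = (4*(10 + 4))*10 = (4*14)*10 = 56*10 = 560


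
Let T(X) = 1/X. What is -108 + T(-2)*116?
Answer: -166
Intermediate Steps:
-108 + T(-2)*116 = -108 + 116/(-2) = -108 - ½*116 = -108 - 58 = -166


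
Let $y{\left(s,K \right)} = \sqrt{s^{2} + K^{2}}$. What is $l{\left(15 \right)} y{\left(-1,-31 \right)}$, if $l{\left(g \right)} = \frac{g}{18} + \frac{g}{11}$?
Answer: $\frac{145 \sqrt{962}}{66} \approx 68.141$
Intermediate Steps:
$y{\left(s,K \right)} = \sqrt{K^{2} + s^{2}}$
$l{\left(g \right)} = \frac{29 g}{198}$ ($l{\left(g \right)} = g \frac{1}{18} + g \frac{1}{11} = \frac{g}{18} + \frac{g}{11} = \frac{29 g}{198}$)
$l{\left(15 \right)} y{\left(-1,-31 \right)} = \frac{29}{198} \cdot 15 \sqrt{\left(-31\right)^{2} + \left(-1\right)^{2}} = \frac{145 \sqrt{961 + 1}}{66} = \frac{145 \sqrt{962}}{66}$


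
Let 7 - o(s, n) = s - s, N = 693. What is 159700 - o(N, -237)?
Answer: 159693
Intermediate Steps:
o(s, n) = 7 (o(s, n) = 7 - (s - s) = 7 - 1*0 = 7 + 0 = 7)
159700 - o(N, -237) = 159700 - 1*7 = 159700 - 7 = 159693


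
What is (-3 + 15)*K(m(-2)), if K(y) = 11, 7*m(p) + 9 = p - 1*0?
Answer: 132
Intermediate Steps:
m(p) = -9/7 + p/7 (m(p) = -9/7 + (p - 1*0)/7 = -9/7 + (p + 0)/7 = -9/7 + p/7)
(-3 + 15)*K(m(-2)) = (-3 + 15)*11 = 12*11 = 132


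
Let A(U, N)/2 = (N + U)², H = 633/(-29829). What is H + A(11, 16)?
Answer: 14496683/9943 ≈ 1458.0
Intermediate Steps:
H = -211/9943 (H = 633*(-1/29829) = -211/9943 ≈ -0.021221)
A(U, N) = 2*(N + U)²
H + A(11, 16) = -211/9943 + 2*(16 + 11)² = -211/9943 + 2*27² = -211/9943 + 2*729 = -211/9943 + 1458 = 14496683/9943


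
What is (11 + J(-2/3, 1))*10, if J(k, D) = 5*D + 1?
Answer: 170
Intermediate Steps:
J(k, D) = 1 + 5*D
(11 + J(-2/3, 1))*10 = (11 + (1 + 5*1))*10 = (11 + (1 + 5))*10 = (11 + 6)*10 = 17*10 = 170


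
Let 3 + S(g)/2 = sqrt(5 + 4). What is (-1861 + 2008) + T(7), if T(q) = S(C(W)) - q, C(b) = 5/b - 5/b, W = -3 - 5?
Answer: 140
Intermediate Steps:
W = -8
C(b) = 0
S(g) = 0 (S(g) = -6 + 2*sqrt(5 + 4) = -6 + 2*sqrt(9) = -6 + 2*3 = -6 + 6 = 0)
T(q) = -q (T(q) = 0 - q = -q)
(-1861 + 2008) + T(7) = (-1861 + 2008) - 1*7 = 147 - 7 = 140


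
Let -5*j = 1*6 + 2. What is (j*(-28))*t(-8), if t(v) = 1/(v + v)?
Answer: -14/5 ≈ -2.8000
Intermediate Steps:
j = -8/5 (j = -(1*6 + 2)/5 = -(6 + 2)/5 = -⅕*8 = -8/5 ≈ -1.6000)
t(v) = 1/(2*v)
(j*(-28))*t(-8) = (-8/5*(-28))*((½)/(-8)) = 224*((½)*(-⅛))/5 = (224/5)*(-1/16) = -14/5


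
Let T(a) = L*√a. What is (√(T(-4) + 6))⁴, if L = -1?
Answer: 32 - 24*I ≈ 32.0 - 24.0*I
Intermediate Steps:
T(a) = -√a
(√(T(-4) + 6))⁴ = (√(-√(-4) + 6))⁴ = (√(-2*I + 6))⁴ = (√(6 - 2*I))⁴ = (6 - 2*I)²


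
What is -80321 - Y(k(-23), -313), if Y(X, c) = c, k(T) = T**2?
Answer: -80008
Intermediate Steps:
-80321 - Y(k(-23), -313) = -80321 - 1*(-313) = -80321 + 313 = -80008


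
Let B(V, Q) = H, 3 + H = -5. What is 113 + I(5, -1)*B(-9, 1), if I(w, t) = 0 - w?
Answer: 153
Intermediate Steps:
H = -8 (H = -3 - 5 = -8)
B(V, Q) = -8
I(w, t) = -w
113 + I(5, -1)*B(-9, 1) = 113 - 1*5*(-8) = 113 - 5*(-8) = 113 + 40 = 153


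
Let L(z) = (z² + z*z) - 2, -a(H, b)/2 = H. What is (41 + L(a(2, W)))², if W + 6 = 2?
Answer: 5041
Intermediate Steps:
W = -4 (W = -6 + 2 = -4)
a(H, b) = -2*H
L(z) = -2 + 2*z² (L(z) = (z² + z²) - 2 = 2*z² - 2 = -2 + 2*z²)
(41 + L(a(2, W)))² = (41 + (-2 + 2*(-2*2)²))² = (41 + (-2 + 2*(-4)²))² = (41 + (-2 + 2*16))² = (41 + (-2 + 32))² = (41 + 30)² = 71² = 5041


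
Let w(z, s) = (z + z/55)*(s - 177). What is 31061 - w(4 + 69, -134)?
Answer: 2979723/55 ≈ 54177.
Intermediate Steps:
w(z, s) = 56*z*(-177 + s)/55 (w(z, s) = (z + z*(1/55))*(-177 + s) = (z + z/55)*(-177 + s) = (56*z/55)*(-177 + s) = 56*z*(-177 + s)/55)
31061 - w(4 + 69, -134) = 31061 - 56*(4 + 69)*(-177 - 134)/55 = 31061 - 56*73*(-311)/55 = 31061 - 1*(-1271368/55) = 31061 + 1271368/55 = 2979723/55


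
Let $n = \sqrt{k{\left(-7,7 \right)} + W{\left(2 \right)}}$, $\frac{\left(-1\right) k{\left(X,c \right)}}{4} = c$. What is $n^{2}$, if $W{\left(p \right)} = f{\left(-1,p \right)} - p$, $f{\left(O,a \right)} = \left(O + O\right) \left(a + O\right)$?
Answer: $-32$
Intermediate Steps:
$k{\left(X,c \right)} = - 4 c$
$f{\left(O,a \right)} = 2 O \left(O + a\right)$
$W{\left(p \right)} = 2 - 3 p$ ($W{\left(p \right)} = 2 \left(-1\right) \left(-1 + p\right) - p = \left(2 - 2 p\right) - p = 2 - 3 p$)
$n = 4 i \sqrt{2}$ ($n = \sqrt{\left(-4\right) 7 + \left(2 - 6\right)} = \sqrt{-28 + \left(2 - 6\right)} = \sqrt{-28 - 4} = \sqrt{-32} = 4 i \sqrt{2} \approx 5.6569 i$)
$n^{2} = \left(4 i \sqrt{2}\right)^{2} = -32$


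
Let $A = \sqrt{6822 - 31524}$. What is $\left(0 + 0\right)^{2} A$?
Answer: $0$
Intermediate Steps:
$A = i \sqrt{24702}$ ($A = \sqrt{-24702} = i \sqrt{24702} \approx 157.17 i$)
$\left(0 + 0\right)^{2} A = \left(0 + 0\right)^{2} i \sqrt{24702} = 0^{2} i \sqrt{24702} = 0 i \sqrt{24702} = 0$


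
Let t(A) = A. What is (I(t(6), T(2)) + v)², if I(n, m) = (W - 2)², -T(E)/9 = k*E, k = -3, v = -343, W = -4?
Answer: 94249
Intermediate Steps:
T(E) = 27*E (T(E) = -(-27)*E = 27*E)
I(n, m) = 36 (I(n, m) = (-4 - 2)² = (-6)² = 36)
(I(t(6), T(2)) + v)² = (36 - 343)² = (-307)² = 94249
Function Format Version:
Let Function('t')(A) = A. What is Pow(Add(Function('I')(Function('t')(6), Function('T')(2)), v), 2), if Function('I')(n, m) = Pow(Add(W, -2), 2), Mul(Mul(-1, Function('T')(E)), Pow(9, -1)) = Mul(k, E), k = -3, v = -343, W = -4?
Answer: 94249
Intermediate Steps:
Function('T')(E) = Mul(27, E) (Function('T')(E) = Mul(-9, Mul(-3, E)) = Mul(27, E))
Function('I')(n, m) = 36 (Function('I')(n, m) = Pow(Add(-4, -2), 2) = Pow(-6, 2) = 36)
Pow(Add(Function('I')(Function('t')(6), Function('T')(2)), v), 2) = Pow(Add(36, -343), 2) = Pow(-307, 2) = 94249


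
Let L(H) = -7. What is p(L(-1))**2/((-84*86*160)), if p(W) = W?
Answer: -7/165120 ≈ -4.2393e-5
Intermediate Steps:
p(L(-1))**2/((-84*86*160)) = (-7)**2/((-84*86*160)) = 49/((-7224*160)) = 49/(-1155840) = 49*(-1/1155840) = -7/165120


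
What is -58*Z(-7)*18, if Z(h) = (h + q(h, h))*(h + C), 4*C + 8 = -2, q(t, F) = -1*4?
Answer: -109098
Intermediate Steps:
q(t, F) = -4
C = -5/2 (C = -2 + (¼)*(-2) = -2 - ½ = -5/2 ≈ -2.5000)
Z(h) = (-4 + h)*(-5/2 + h) (Z(h) = (h - 4)*(h - 5/2) = (-4 + h)*(-5/2 + h))
-58*Z(-7)*18 = -58*(10 + (-7)² - 13/2*(-7))*18 = -58*(10 + 49 + 91/2)*18 = -58*209/2*18 = -6061*18 = -109098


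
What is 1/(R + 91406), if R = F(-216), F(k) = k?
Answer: 1/91190 ≈ 1.0966e-5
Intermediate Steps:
R = -216
1/(R + 91406) = 1/(-216 + 91406) = 1/91190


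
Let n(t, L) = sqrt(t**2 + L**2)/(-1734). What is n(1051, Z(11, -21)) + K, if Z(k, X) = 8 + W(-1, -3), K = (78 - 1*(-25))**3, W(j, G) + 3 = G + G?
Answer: 1092727 - sqrt(1104602)/1734 ≈ 1.0927e+6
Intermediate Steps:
W(j, G) = -3 + 2*G (W(j, G) = -3 + (G + G) = -3 + 2*G)
K = 1092727 (K = (78 + 25)**3 = 103**3 = 1092727)
Z(k, X) = -1 (Z(k, X) = 8 + (-3 + 2*(-3)) = 8 + (-3 - 6) = 8 - 9 = -1)
n(t, L) = -sqrt(L**2 + t**2)/1734 (n(t, L) = sqrt(L**2 + t**2)*(-1/1734) = -sqrt(L**2 + t**2)/1734)
n(1051, Z(11, -21)) + K = -sqrt((-1)**2 + 1051**2)/1734 + 1092727 = -sqrt(1 + 1104601)/1734 + 1092727 = -sqrt(1104602)/1734 + 1092727 = 1092727 - sqrt(1104602)/1734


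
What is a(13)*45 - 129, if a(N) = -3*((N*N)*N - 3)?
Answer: -296319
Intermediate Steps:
a(N) = 9 - 3*N³ (a(N) = -3*(N²*N - 3) = -3*(N³ - 3) = -3*(-3 + N³) = 9 - 3*N³)
a(13)*45 - 129 = (9 - 3*13³)*45 - 129 = (9 - 3*2197)*45 - 129 = (9 - 6591)*45 - 129 = -6582*45 - 129 = -296190 - 129 = -296319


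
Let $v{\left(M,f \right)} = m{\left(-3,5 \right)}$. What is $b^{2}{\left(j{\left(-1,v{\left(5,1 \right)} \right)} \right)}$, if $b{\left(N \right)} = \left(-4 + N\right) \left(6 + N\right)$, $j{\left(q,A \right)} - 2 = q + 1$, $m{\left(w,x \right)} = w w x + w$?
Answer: $256$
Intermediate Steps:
$m{\left(w,x \right)} = w + x w^{2}$ ($m{\left(w,x \right)} = w^{2} x + w = x w^{2} + w = w + x w^{2}$)
$v{\left(M,f \right)} = 42$ ($v{\left(M,f \right)} = - 3 \left(1 - 15\right) = \left(-3\right) \left(-14\right) = 42$)
$j{\left(q,A \right)} = 3 + q$ ($j{\left(q,A \right)} = 2 + \left(q + 1\right) = 2 + \left(1 + q\right) = 3 + q$)
$b^{2}{\left(j{\left(-1,v{\left(5,1 \right)} \right)} \right)} = \left(-24 + \left(3 - 1\right)^{2} + 2 \left(3 - 1\right)\right)^{2} = \left(-24 + 2^{2} + 2 \cdot 2\right)^{2} = \left(-24 + 4 + 4\right)^{2} = \left(-16\right)^{2} = 256$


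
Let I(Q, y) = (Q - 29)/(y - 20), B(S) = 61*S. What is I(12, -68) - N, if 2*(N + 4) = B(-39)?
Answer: 105045/88 ≈ 1193.7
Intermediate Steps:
N = -2387/2 (N = -4 + (61*(-39))/2 = -4 + (½)*(-2379) = -4 - 2379/2 = -2387/2 ≈ -1193.5)
I(Q, y) = (-29 + Q)/(-20 + y)
I(12, -68) - N = (-29 + 12)/(-20 - 68) - 1*(-2387/2) = -17/(-88) + 2387/2 = -1/88*(-17) + 2387/2 = 17/88 + 2387/2 = 105045/88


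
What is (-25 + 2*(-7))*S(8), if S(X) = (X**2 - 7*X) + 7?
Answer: -585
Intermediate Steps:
S(X) = 7 + X**2 - 7*X
(-25 + 2*(-7))*S(8) = (-25 + 2*(-7))*(7 + 8**2 - 7*8) = (-25 - 14)*(7 + 64 - 56) = -39*15 = -585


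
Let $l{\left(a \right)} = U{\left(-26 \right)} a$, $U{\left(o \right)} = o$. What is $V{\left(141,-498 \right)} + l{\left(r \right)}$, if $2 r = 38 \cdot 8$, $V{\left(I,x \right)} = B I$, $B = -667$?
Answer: $-97999$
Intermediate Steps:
$V{\left(I,x \right)} = - 667 I$
$r = 152$ ($r = \frac{38 \cdot 8}{2} = \frac{1}{2} \cdot 304 = 152$)
$l{\left(a \right)} = - 26 a$
$V{\left(141,-498 \right)} + l{\left(r \right)} = \left(-667\right) 141 - 3952 = -94047 - 3952 = -97999$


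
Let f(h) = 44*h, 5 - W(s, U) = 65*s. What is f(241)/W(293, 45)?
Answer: -2651/4760 ≈ -0.55693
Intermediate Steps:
W(s, U) = 5 - 65*s
f(241)/W(293, 45) = (44*241)/(5 - 65*293) = 10604/(5 - 19045) = 10604/(-19040) = 10604*(-1/19040) = -2651/4760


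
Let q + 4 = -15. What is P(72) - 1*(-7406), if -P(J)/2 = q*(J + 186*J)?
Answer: 519038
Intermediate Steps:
q = -19 (q = -4 - 15 = -19)
P(J) = 7106*J (P(J) = -(-38)*(J + 186*J) = -(-38)*187*J = -(-7106)*J = 7106*J)
P(72) - 1*(-7406) = 7106*72 - 1*(-7406) = 511632 + 7406 = 519038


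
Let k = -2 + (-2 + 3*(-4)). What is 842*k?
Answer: -13472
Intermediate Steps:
k = -16 (k = -2 + (-2 - 12) = -2 - 14 = -16)
842*k = 842*(-16) = -13472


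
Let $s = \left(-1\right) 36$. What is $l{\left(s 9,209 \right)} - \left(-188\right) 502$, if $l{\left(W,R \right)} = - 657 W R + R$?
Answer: $44583997$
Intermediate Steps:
$s = -36$
$l{\left(W,R \right)} = R - 657 R W$ ($l{\left(W,R \right)} = - 657 R W + R = R - 657 R W$)
$l{\left(s 9,209 \right)} - \left(-188\right) 502 = 209 \left(1 - 657 \left(\left(-36\right) 9\right)\right) - \left(-188\right) 502 = 209 \left(1 - -212868\right) - -94376 = 209 \left(1 + 212868\right) + 94376 = 209 \cdot 212869 + 94376 = 44489621 + 94376 = 44583997$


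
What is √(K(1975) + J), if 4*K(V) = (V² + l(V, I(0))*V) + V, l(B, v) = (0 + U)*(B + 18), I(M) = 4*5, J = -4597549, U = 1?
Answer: I*√10551421/2 ≈ 1624.1*I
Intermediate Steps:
I(M) = 20
l(B, v) = 18 + B (l(B, v) = (0 + 1)*(B + 18) = 1*(18 + B) = 18 + B)
K(V) = V/4 + V²/4 + V*(18 + V)/4 (K(V) = ((V² + (18 + V)*V) + V)/4 = ((V² + V*(18 + V)) + V)/4 = (V + V² + V*(18 + V))/4 = V/4 + V²/4 + V*(18 + V)/4)
√(K(1975) + J) = √((¼)*1975*(19 + 2*1975) - 4597549) = √((¼)*1975*(19 + 3950) - 4597549) = √((¼)*1975*3969 - 4597549) = √(7838775/4 - 4597549) = √(-10551421/4) = I*√10551421/2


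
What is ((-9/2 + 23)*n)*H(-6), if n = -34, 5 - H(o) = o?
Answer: -6919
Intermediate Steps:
H(o) = 5 - o
((-9/2 + 23)*n)*H(-6) = ((-9/2 + 23)*(-34))*(5 - 1*(-6)) = ((-9*½ + 23)*(-34))*(5 + 6) = ((-9/2 + 23)*(-34))*11 = ((37/2)*(-34))*11 = -629*11 = -6919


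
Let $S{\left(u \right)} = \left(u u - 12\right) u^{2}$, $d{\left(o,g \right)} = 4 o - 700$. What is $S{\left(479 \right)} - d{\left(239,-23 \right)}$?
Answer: $52640418933$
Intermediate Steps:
$d{\left(o,g \right)} = -700 + 4 o$
$S{\left(u \right)} = u^{2} \left(-12 + u^{2}\right)$ ($S{\left(u \right)} = \left(u^{2} - 12\right) u^{2} = \left(-12 + u^{2}\right) u^{2} = u^{2} \left(-12 + u^{2}\right)$)
$S{\left(479 \right)} - d{\left(239,-23 \right)} = 479^{2} \left(-12 + 479^{2}\right) - \left(-700 + 4 \cdot 239\right) = 229441 \left(-12 + 229441\right) - \left(-700 + 956\right) = 229441 \cdot 229429 - 256 = 52640419189 - 256 = 52640418933$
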